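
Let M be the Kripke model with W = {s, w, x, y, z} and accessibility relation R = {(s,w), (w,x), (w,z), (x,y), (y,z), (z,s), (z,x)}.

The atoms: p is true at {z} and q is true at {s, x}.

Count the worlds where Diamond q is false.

3

s: successors {w}; q there: w:F. ✗
w: successors {x, z}; q there: x:T, z:F. ✓
x: successors {y}; q there: y:F. ✗
y: successors {z}; q there: z:F. ✗
z: successors {s, x}; q there: s:T, x:T. ✓
Satisfying worlds: {w, z}.
So Diamond q fails at the other 3 worlds.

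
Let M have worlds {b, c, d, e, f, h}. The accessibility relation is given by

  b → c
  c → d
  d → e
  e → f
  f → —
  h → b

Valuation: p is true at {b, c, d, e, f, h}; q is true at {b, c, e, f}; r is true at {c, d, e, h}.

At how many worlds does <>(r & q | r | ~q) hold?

3

b: successors {c}; r & q | r | ~q there: c:T. ✓
c: successors {d}; r & q | r | ~q there: d:T. ✓
d: successors {e}; r & q | r | ~q there: e:T. ✓
e: successors {f}; r & q | r | ~q there: f:F. ✗
f: no successors, so <>(r & q | r | ~q) fails. ✗
h: successors {b}; r & q | r | ~q there: b:F. ✗
Satisfying worlds: {b, c, d}.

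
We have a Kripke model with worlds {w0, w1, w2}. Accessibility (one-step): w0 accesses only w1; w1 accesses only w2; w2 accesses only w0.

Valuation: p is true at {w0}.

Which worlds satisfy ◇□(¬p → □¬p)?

{w1, w2}

w0: successors {w1}; □(¬p → □¬p) there: w1:F. ✗
w1: successors {w2}; □(¬p → □¬p) there: w2:T. ✓
w2: successors {w0}; □(¬p → □¬p) there: w0:T. ✓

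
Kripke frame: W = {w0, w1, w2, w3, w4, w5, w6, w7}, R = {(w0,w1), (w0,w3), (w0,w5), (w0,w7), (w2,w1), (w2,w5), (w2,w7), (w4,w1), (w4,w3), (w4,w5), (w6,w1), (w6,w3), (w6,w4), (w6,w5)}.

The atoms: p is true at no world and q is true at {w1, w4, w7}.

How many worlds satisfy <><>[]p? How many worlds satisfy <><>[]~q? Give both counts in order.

For <><>[]p:
w0: successors {w1, w3, w5, w7}; <>[]p there: w1:F, w3:F, w5:F, w7:F. ✗
w1: no successors, so <><>[]p fails. ✗
w2: successors {w1, w5, w7}; <>[]p there: w1:F, w5:F, w7:F. ✗
w3: no successors, so <><>[]p fails. ✗
w4: successors {w1, w3, w5}; <>[]p there: w1:F, w3:F, w5:F. ✗
w5: no successors, so <><>[]p fails. ✗
w6: successors {w1, w3, w4, w5}; <>[]p there: w1:F, w3:F, w4:T, w5:F. ✓
w7: no successors, so <><>[]p fails. ✗
— 1 world.
For <><>[]~q:
w0: successors {w1, w3, w5, w7}; <>[]~q there: w1:F, w3:F, w5:F, w7:F. ✗
w1: no successors, so <><>[]~q fails. ✗
w2: successors {w1, w5, w7}; <>[]~q there: w1:F, w5:F, w7:F. ✗
w3: no successors, so <><>[]~q fails. ✗
w4: successors {w1, w3, w5}; <>[]~q there: w1:F, w3:F, w5:F. ✗
w5: no successors, so <><>[]~q fails. ✗
w6: successors {w1, w3, w4, w5}; <>[]~q there: w1:F, w3:F, w4:T, w5:F. ✓
w7: no successors, so <><>[]~q fails. ✗
— 1 world.

1 and 1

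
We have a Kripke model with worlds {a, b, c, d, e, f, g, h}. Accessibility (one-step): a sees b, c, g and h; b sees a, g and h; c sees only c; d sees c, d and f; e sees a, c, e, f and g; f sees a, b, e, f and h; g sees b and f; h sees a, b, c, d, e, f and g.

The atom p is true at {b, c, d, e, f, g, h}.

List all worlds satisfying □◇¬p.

{g}

a: successors {b, c, g, h}; ◇¬p there: b:T, c:F, g:F, h:T. ✗
b: successors {a, g, h}; ◇¬p there: a:F, g:F, h:T. ✗
c: successors {c}; ◇¬p there: c:F. ✗
d: successors {c, d, f}; ◇¬p there: c:F, d:F, f:T. ✗
e: successors {a, c, e, f, g}; ◇¬p there: a:F, c:F, e:T, f:T, g:F. ✗
f: successors {a, b, e, f, h}; ◇¬p there: a:F, b:T, e:T, f:T, h:T. ✗
g: successors {b, f}; ◇¬p there: b:T, f:T. ✓
h: successors {a, b, c, d, e, f, g}; ◇¬p there: a:F, b:T, c:F, d:F, e:T, f:T, g:F. ✗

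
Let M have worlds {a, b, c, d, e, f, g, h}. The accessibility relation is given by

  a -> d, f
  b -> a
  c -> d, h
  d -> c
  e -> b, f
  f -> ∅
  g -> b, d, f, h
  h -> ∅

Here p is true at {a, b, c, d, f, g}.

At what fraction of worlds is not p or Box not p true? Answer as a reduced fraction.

3/8

a: not p is F, Box not p is F. ✗
b: not p is F, Box not p is F. ✗
c: not p is F, Box not p is F. ✗
d: not p is F, Box not p is F. ✗
e: not p is T, Box not p is F. ✓
f: not p is F, Box not p is T. ✓
g: not p is F, Box not p is F. ✗
h: not p is T, Box not p is T. ✓
That's 3 of 8 worlds, so 3/8.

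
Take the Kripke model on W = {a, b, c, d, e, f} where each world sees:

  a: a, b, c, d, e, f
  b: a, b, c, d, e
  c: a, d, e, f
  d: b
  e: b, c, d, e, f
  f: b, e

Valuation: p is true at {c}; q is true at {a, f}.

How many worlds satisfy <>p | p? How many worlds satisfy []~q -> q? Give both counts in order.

4 and 5

For <>p | p:
a: <>p is T, p is F. ✓
b: <>p is T, p is F. ✓
c: <>p is F, p is T. ✓
d: <>p is F, p is F. ✗
e: <>p is T, p is F. ✓
f: <>p is F, p is F. ✗
— 4 worlds.
For []~q -> q:
a: []~q is F, q is T. ✓
b: []~q is F, q is F. ✓
c: []~q is F, q is F. ✓
d: []~q is T, q is F. ✗
e: []~q is F, q is F. ✓
f: []~q is T, q is T. ✓
— 5 worlds.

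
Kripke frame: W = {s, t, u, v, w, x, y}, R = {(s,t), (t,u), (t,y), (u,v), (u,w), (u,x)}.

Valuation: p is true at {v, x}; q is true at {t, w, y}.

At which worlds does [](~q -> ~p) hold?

{s, t, v, w, x, y}

s: successors {t}; ~q -> ~p there: t:T. ✓
t: successors {u, y}; ~q -> ~p there: u:T, y:T. ✓
u: successors {v, w, x}; ~q -> ~p there: v:F, w:T, x:F. ✗
v: no successors, so [](~q -> ~p) holds vacuously. ✓
w: no successors, so [](~q -> ~p) holds vacuously. ✓
x: no successors, so [](~q -> ~p) holds vacuously. ✓
y: no successors, so [](~q -> ~p) holds vacuously. ✓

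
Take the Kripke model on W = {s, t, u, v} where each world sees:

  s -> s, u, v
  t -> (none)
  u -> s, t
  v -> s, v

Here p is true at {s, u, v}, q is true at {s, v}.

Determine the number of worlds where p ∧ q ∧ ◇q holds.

s: p ∧ q is T, ◇q is T. ✓
t: p ∧ q is F, ◇q is F. ✗
u: p ∧ q is F, ◇q is T. ✗
v: p ∧ q is T, ◇q is T. ✓
Satisfying worlds: {s, v}.

2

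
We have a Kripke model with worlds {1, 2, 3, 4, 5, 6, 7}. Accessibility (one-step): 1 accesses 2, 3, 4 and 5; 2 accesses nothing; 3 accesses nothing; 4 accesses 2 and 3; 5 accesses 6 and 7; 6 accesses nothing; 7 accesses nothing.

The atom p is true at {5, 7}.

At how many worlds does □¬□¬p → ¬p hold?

6

1: □¬□¬p is F, ¬p is T. ✓
2: □¬□¬p is T, ¬p is T. ✓
3: □¬□¬p is T, ¬p is T. ✓
4: □¬□¬p is F, ¬p is T. ✓
5: □¬□¬p is F, ¬p is F. ✓
6: □¬□¬p is T, ¬p is T. ✓
7: □¬□¬p is T, ¬p is F. ✗
Satisfying worlds: {1, 2, 3, 4, 5, 6}.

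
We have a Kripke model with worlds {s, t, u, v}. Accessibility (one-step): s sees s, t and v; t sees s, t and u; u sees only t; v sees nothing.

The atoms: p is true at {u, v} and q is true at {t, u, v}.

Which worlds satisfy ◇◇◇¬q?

s: successors {s, t, v}; ◇◇¬q there: s:T, t:T, v:F. ✓
t: successors {s, t, u}; ◇◇¬q there: s:T, t:T, u:T. ✓
u: successors {t}; ◇◇¬q there: t:T. ✓
v: no successors, so ◇◇◇¬q fails. ✗

{s, t, u}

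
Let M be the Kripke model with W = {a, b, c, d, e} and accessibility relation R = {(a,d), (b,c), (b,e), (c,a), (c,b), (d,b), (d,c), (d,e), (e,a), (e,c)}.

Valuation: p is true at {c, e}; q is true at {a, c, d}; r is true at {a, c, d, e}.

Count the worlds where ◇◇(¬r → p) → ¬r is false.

4

a: ◇◇(¬r → p) is T, ¬r is F. ✗
b: ◇◇(¬r → p) is T, ¬r is T. ✓
c: ◇◇(¬r → p) is T, ¬r is F. ✗
d: ◇◇(¬r → p) is T, ¬r is F. ✗
e: ◇◇(¬r → p) is T, ¬r is F. ✗
Satisfying worlds: {b}.
So ◇◇(¬r → p) → ¬r fails at the other 4 worlds.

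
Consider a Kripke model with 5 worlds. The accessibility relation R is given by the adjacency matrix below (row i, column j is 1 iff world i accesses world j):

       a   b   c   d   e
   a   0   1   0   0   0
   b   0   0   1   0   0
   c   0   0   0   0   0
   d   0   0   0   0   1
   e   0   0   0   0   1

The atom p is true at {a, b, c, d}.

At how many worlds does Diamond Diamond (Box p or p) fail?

4

a: successors {b}; Diamond (Box p or p) there: b:T. ✓
b: successors {c}; Diamond (Box p or p) there: c:F. ✗
c: no successors, so Diamond Diamond (Box p or p) fails. ✗
d: successors {e}; Diamond (Box p or p) there: e:F. ✗
e: successors {e}; Diamond (Box p or p) there: e:F. ✗
Satisfying worlds: {a}.
So Diamond Diamond (Box p or p) fails at the other 4 worlds.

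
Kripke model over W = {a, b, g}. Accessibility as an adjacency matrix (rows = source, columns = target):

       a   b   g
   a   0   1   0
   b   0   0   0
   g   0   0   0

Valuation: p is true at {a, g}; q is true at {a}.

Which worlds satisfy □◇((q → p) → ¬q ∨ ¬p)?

{b, g}

a: successors {b}; ◇((q → p) → ¬q ∨ ¬p) there: b:F. ✗
b: no successors, so □◇((q → p) → ¬q ∨ ¬p) holds vacuously. ✓
g: no successors, so □◇((q → p) → ¬q ∨ ¬p) holds vacuously. ✓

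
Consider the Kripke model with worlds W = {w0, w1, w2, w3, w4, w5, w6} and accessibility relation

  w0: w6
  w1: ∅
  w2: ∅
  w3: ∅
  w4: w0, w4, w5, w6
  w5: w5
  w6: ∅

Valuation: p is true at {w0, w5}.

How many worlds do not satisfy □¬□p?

w0: successors {w6}; ¬□p there: w6:F. ✗
w1: no successors, so □¬□p holds vacuously. ✓
w2: no successors, so □¬□p holds vacuously. ✓
w3: no successors, so □¬□p holds vacuously. ✓
w4: successors {w0, w4, w5, w6}; ¬□p there: w0:T, w4:T, w5:F, w6:F. ✗
w5: successors {w5}; ¬□p there: w5:F. ✗
w6: no successors, so □¬□p holds vacuously. ✓
Satisfying worlds: {w1, w2, w3, w6}.
So □¬□p fails at the other 3 worlds.

3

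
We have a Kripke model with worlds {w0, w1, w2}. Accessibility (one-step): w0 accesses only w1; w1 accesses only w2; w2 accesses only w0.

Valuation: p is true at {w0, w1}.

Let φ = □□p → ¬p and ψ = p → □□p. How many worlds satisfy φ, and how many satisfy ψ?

For □□p → ¬p:
w0: □□p is F, ¬p is F. ✓
w1: □□p is T, ¬p is F. ✗
w2: □□p is T, ¬p is T. ✓
— 2 worlds.
For p → □□p:
w0: p is T, □□p is F. ✗
w1: p is T, □□p is T. ✓
w2: p is F, □□p is T. ✓
— 2 worlds.

2 and 2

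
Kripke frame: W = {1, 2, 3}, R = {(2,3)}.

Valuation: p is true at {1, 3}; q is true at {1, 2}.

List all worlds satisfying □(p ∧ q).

1: no successors, so □(p ∧ q) holds vacuously. ✓
2: successors {3}; p ∧ q there: 3:F. ✗
3: no successors, so □(p ∧ q) holds vacuously. ✓

{1, 3}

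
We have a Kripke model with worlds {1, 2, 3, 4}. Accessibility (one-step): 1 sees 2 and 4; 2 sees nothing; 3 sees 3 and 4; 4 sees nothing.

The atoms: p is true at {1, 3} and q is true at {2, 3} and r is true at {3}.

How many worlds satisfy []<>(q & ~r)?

1: successors {2, 4}; <>(q & ~r) there: 2:F, 4:F. ✗
2: no successors, so []<>(q & ~r) holds vacuously. ✓
3: successors {3, 4}; <>(q & ~r) there: 3:F, 4:F. ✗
4: no successors, so []<>(q & ~r) holds vacuously. ✓
Satisfying worlds: {2, 4}.

2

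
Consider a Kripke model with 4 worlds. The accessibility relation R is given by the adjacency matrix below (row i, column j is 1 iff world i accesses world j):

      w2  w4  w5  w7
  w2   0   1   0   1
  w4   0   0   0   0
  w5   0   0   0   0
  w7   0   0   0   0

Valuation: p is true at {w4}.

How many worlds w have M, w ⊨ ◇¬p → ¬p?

4

w2: ◇¬p is T, ¬p is T. ✓
w4: ◇¬p is F, ¬p is F. ✓
w5: ◇¬p is F, ¬p is T. ✓
w7: ◇¬p is F, ¬p is T. ✓
Satisfying worlds: {w2, w4, w5, w7}.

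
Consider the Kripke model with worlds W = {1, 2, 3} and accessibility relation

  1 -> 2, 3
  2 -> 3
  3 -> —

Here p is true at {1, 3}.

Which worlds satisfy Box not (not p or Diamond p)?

1: successors {2, 3}; not (not p or Diamond p) there: 2:F, 3:T. ✗
2: successors {3}; not (not p or Diamond p) there: 3:T. ✓
3: no successors, so Box not (not p or Diamond p) holds vacuously. ✓

{2, 3}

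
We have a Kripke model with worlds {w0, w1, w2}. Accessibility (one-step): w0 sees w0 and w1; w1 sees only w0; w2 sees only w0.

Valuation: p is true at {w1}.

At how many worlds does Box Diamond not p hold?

3

w0: successors {w0, w1}; Diamond not p there: w0:T, w1:T. ✓
w1: successors {w0}; Diamond not p there: w0:T. ✓
w2: successors {w0}; Diamond not p there: w0:T. ✓
Satisfying worlds: {w0, w1, w2}.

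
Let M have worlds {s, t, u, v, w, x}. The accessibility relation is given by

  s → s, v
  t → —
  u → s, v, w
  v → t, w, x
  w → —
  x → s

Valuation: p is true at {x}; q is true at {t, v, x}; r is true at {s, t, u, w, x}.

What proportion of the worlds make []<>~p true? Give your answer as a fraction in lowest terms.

s: successors {s, v}; <>~p there: s:T, v:T. ✓
t: no successors, so []<>~p holds vacuously. ✓
u: successors {s, v, w}; <>~p there: s:T, v:T, w:F. ✗
v: successors {t, w, x}; <>~p there: t:F, w:F, x:T. ✗
w: no successors, so []<>~p holds vacuously. ✓
x: successors {s}; <>~p there: s:T. ✓
That's 4 of 6 worlds, so 4/6 = 2/3.

2/3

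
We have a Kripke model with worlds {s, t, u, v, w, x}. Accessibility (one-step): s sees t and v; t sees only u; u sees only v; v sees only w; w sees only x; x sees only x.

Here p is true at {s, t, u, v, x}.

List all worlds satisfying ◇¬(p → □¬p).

{s, t, w, x}

s: successors {t, v}; ¬(p → □¬p) there: t:T, v:F. ✓
t: successors {u}; ¬(p → □¬p) there: u:T. ✓
u: successors {v}; ¬(p → □¬p) there: v:F. ✗
v: successors {w}; ¬(p → □¬p) there: w:F. ✗
w: successors {x}; ¬(p → □¬p) there: x:T. ✓
x: successors {x}; ¬(p → □¬p) there: x:T. ✓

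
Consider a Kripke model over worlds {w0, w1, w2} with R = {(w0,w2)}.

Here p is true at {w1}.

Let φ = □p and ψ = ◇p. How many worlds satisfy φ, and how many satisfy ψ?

For □p:
w0: successors {w2}; p there: w2:F. ✗
w1: no successors, so □p holds vacuously. ✓
w2: no successors, so □p holds vacuously. ✓
— 2 worlds.
For ◇p:
w0: successors {w2}; p there: w2:F. ✗
w1: no successors, so ◇p fails. ✗
w2: no successors, so ◇p fails. ✗
— 0 worlds.

2 and 0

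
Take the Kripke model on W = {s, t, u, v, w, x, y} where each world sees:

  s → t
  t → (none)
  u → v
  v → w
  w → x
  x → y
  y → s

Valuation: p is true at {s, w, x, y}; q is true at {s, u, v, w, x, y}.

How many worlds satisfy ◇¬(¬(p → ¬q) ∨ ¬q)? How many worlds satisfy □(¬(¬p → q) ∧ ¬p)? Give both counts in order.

For ◇¬(¬(p → ¬q) ∨ ¬q):
s: successors {t}; ¬(¬(p → ¬q) ∨ ¬q) there: t:F. ✗
t: no successors, so ◇¬(¬(p → ¬q) ∨ ¬q) fails. ✗
u: successors {v}; ¬(¬(p → ¬q) ∨ ¬q) there: v:T. ✓
v: successors {w}; ¬(¬(p → ¬q) ∨ ¬q) there: w:F. ✗
w: successors {x}; ¬(¬(p → ¬q) ∨ ¬q) there: x:F. ✗
x: successors {y}; ¬(¬(p → ¬q) ∨ ¬q) there: y:F. ✗
y: successors {s}; ¬(¬(p → ¬q) ∨ ¬q) there: s:F. ✗
— 1 world.
For □(¬(¬p → q) ∧ ¬p):
s: successors {t}; ¬(¬p → q) ∧ ¬p there: t:T. ✓
t: no successors, so □(¬(¬p → q) ∧ ¬p) holds vacuously. ✓
u: successors {v}; ¬(¬p → q) ∧ ¬p there: v:F. ✗
v: successors {w}; ¬(¬p → q) ∧ ¬p there: w:F. ✗
w: successors {x}; ¬(¬p → q) ∧ ¬p there: x:F. ✗
x: successors {y}; ¬(¬p → q) ∧ ¬p there: y:F. ✗
y: successors {s}; ¬(¬p → q) ∧ ¬p there: s:F. ✗
— 2 worlds.

1 and 2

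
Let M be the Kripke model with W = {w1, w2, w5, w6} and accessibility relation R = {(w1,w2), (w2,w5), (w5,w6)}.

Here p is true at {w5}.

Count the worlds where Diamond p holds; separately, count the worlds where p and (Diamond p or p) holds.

1 and 1

For Diamond p:
w1: successors {w2}; p there: w2:F. ✗
w2: successors {w5}; p there: w5:T. ✓
w5: successors {w6}; p there: w6:F. ✗
w6: no successors, so Diamond p fails. ✗
— 1 world.
For p and (Diamond p or p):
w1: p is F, Diamond p or p is F. ✗
w2: p is F, Diamond p or p is T. ✗
w5: p is T, Diamond p or p is T. ✓
w6: p is F, Diamond p or p is F. ✗
— 1 world.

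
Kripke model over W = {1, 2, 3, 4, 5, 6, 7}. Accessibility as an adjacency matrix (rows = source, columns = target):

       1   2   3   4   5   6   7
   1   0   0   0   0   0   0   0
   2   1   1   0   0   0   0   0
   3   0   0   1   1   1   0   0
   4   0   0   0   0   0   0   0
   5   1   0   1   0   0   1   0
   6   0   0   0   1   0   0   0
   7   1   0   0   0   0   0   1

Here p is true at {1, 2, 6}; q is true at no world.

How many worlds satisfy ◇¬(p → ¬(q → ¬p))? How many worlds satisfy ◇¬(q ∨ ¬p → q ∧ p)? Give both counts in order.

For ◇¬(p → ¬(q → ¬p)):
1: no successors, so ◇¬(p → ¬(q → ¬p)) fails. ✗
2: successors {1, 2}; ¬(p → ¬(q → ¬p)) there: 1:T, 2:T. ✓
3: successors {3, 4, 5}; ¬(p → ¬(q → ¬p)) there: 3:F, 4:F, 5:F. ✗
4: no successors, so ◇¬(p → ¬(q → ¬p)) fails. ✗
5: successors {1, 3, 6}; ¬(p → ¬(q → ¬p)) there: 1:T, 3:F, 6:T. ✓
6: successors {4}; ¬(p → ¬(q → ¬p)) there: 4:F. ✗
7: successors {1, 7}; ¬(p → ¬(q → ¬p)) there: 1:T, 7:F. ✓
— 3 worlds.
For ◇¬(q ∨ ¬p → q ∧ p):
1: no successors, so ◇¬(q ∨ ¬p → q ∧ p) fails. ✗
2: successors {1, 2}; ¬(q ∨ ¬p → q ∧ p) there: 1:F, 2:F. ✗
3: successors {3, 4, 5}; ¬(q ∨ ¬p → q ∧ p) there: 3:T, 4:T, 5:T. ✓
4: no successors, so ◇¬(q ∨ ¬p → q ∧ p) fails. ✗
5: successors {1, 3, 6}; ¬(q ∨ ¬p → q ∧ p) there: 1:F, 3:T, 6:F. ✓
6: successors {4}; ¬(q ∨ ¬p → q ∧ p) there: 4:T. ✓
7: successors {1, 7}; ¬(q ∨ ¬p → q ∧ p) there: 1:F, 7:T. ✓
— 4 worlds.

3 and 4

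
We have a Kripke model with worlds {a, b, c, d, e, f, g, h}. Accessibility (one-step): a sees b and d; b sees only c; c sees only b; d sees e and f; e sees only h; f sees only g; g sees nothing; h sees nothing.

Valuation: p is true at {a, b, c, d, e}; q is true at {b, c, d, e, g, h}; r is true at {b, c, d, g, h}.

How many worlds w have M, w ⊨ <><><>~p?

a: successors {b, d}; <><>~p there: b:F, d:T. ✓
b: successors {c}; <><>~p there: c:F. ✗
c: successors {b}; <><>~p there: b:F. ✗
d: successors {e, f}; <><>~p there: e:F, f:F. ✗
e: successors {h}; <><>~p there: h:F. ✗
f: successors {g}; <><>~p there: g:F. ✗
g: no successors, so <><><>~p fails. ✗
h: no successors, so <><><>~p fails. ✗
Satisfying worlds: {a}.

1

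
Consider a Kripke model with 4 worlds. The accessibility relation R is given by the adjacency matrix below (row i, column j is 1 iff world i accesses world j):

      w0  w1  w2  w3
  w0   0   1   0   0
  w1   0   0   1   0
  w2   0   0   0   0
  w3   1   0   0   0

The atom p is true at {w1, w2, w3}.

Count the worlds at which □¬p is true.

2

w0: successors {w1}; ¬p there: w1:F. ✗
w1: successors {w2}; ¬p there: w2:F. ✗
w2: no successors, so □¬p holds vacuously. ✓
w3: successors {w0}; ¬p there: w0:T. ✓
Satisfying worlds: {w2, w3}.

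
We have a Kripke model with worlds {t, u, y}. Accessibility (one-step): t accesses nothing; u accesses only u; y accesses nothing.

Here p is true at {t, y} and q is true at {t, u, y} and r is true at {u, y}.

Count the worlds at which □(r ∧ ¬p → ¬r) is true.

2

t: no successors, so □(r ∧ ¬p → ¬r) holds vacuously. ✓
u: successors {u}; r ∧ ¬p → ¬r there: u:F. ✗
y: no successors, so □(r ∧ ¬p → ¬r) holds vacuously. ✓
Satisfying worlds: {t, y}.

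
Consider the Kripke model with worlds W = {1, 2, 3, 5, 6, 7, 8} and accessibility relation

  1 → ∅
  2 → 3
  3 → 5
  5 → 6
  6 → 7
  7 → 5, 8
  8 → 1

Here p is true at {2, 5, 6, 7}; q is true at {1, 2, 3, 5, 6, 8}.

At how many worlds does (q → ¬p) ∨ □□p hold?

6

1: q → ¬p is T, □□p is T. ✓
2: q → ¬p is F, □□p is T. ✓
3: q → ¬p is T, □□p is T. ✓
5: q → ¬p is F, □□p is T. ✓
6: q → ¬p is F, □□p is F. ✗
7: q → ¬p is T, □□p is F. ✓
8: q → ¬p is T, □□p is T. ✓
Satisfying worlds: {1, 2, 3, 5, 7, 8}.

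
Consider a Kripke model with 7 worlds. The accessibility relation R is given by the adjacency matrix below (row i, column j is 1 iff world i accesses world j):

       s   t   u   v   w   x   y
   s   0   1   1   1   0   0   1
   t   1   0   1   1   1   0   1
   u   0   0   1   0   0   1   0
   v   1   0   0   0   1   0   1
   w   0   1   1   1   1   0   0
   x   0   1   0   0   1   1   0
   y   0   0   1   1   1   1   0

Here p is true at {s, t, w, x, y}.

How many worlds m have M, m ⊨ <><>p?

s: successors {t, u, v, y}; <>p there: t:T, u:T, v:T, y:T. ✓
t: successors {s, u, v, w, y}; <>p there: s:T, u:T, v:T, w:T, y:T. ✓
u: successors {u, x}; <>p there: u:T, x:T. ✓
v: successors {s, w, y}; <>p there: s:T, w:T, y:T. ✓
w: successors {t, u, v, w}; <>p there: t:T, u:T, v:T, w:T. ✓
x: successors {t, w, x}; <>p there: t:T, w:T, x:T. ✓
y: successors {u, v, w, x}; <>p there: u:T, v:T, w:T, x:T. ✓
Satisfying worlds: {s, t, u, v, w, x, y}.

7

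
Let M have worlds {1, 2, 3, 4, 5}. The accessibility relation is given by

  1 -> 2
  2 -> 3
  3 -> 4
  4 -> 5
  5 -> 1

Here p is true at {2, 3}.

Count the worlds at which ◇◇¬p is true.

3

1: successors {2}; ◇¬p there: 2:F. ✗
2: successors {3}; ◇¬p there: 3:T. ✓
3: successors {4}; ◇¬p there: 4:T. ✓
4: successors {5}; ◇¬p there: 5:T. ✓
5: successors {1}; ◇¬p there: 1:F. ✗
Satisfying worlds: {2, 3, 4}.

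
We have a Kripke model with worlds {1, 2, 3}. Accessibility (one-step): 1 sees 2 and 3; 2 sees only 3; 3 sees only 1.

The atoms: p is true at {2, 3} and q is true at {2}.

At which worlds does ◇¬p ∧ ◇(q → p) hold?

{3}

1: ◇¬p is F, ◇(q → p) is T. ✗
2: ◇¬p is F, ◇(q → p) is T. ✗
3: ◇¬p is T, ◇(q → p) is T. ✓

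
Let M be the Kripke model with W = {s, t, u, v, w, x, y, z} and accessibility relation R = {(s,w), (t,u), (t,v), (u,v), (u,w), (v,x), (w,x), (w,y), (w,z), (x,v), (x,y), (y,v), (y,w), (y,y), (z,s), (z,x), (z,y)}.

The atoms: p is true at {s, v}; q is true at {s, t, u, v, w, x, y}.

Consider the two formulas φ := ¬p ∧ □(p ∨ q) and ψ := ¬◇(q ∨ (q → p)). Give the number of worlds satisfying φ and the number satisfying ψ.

5 and 0

For ¬p ∧ □(p ∨ q):
s: ¬p is F, □(p ∨ q) is T. ✗
t: ¬p is T, □(p ∨ q) is T. ✓
u: ¬p is T, □(p ∨ q) is T. ✓
v: ¬p is F, □(p ∨ q) is T. ✗
w: ¬p is T, □(p ∨ q) is F. ✗
x: ¬p is T, □(p ∨ q) is T. ✓
y: ¬p is T, □(p ∨ q) is T. ✓
z: ¬p is T, □(p ∨ q) is T. ✓
— 5 worlds.
For ¬◇(q ∨ (q → p)):
s: ◇(q ∨ (q → p)) is T. ✗
t: ◇(q ∨ (q → p)) is T. ✗
u: ◇(q ∨ (q → p)) is T. ✗
v: ◇(q ∨ (q → p)) is T. ✗
w: ◇(q ∨ (q → p)) is T. ✗
x: ◇(q ∨ (q → p)) is T. ✗
y: ◇(q ∨ (q → p)) is T. ✗
z: ◇(q ∨ (q → p)) is T. ✗
— 0 worlds.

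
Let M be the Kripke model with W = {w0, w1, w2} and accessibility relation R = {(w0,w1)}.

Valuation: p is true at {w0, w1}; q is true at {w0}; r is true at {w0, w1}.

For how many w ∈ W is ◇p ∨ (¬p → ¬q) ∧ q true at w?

1

w0: ◇p is T, (¬p → ¬q) ∧ q is T. ✓
w1: ◇p is F, (¬p → ¬q) ∧ q is F. ✗
w2: ◇p is F, (¬p → ¬q) ∧ q is F. ✗
Satisfying worlds: {w0}.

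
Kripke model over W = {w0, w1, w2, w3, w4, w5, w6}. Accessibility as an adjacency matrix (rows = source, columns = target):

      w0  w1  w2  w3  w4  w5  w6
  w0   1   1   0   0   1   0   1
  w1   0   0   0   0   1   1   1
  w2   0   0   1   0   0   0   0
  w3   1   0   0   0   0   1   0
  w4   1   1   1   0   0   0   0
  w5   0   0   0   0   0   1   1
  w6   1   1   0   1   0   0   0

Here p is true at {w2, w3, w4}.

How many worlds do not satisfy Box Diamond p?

w0: successors {w0, w1, w4, w6}; Diamond p there: w0:T, w1:T, w4:T, w6:T. ✓
w1: successors {w4, w5, w6}; Diamond p there: w4:T, w5:F, w6:T. ✗
w2: successors {w2}; Diamond p there: w2:T. ✓
w3: successors {w0, w5}; Diamond p there: w0:T, w5:F. ✗
w4: successors {w0, w1, w2}; Diamond p there: w0:T, w1:T, w2:T. ✓
w5: successors {w5, w6}; Diamond p there: w5:F, w6:T. ✗
w6: successors {w0, w1, w3}; Diamond p there: w0:T, w1:T, w3:F. ✗
Satisfying worlds: {w0, w2, w4}.
So Box Diamond p fails at the other 4 worlds.

4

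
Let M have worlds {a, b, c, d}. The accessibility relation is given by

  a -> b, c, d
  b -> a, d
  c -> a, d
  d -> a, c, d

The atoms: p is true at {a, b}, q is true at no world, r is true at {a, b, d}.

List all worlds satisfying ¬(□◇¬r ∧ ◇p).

a: □◇¬r ∧ ◇p is F. ✓
b: □◇¬r ∧ ◇p is T. ✗
c: □◇¬r ∧ ◇p is T. ✗
d: □◇¬r ∧ ◇p is F. ✓

{a, d}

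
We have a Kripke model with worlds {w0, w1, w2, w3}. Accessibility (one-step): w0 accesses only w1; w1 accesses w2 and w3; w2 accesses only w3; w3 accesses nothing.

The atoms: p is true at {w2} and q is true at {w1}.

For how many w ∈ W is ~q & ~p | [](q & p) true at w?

2

w0: ~q & ~p is T, [](q & p) is F. ✓
w1: ~q & ~p is F, [](q & p) is F. ✗
w2: ~q & ~p is F, [](q & p) is F. ✗
w3: ~q & ~p is T, [](q & p) is T. ✓
Satisfying worlds: {w0, w3}.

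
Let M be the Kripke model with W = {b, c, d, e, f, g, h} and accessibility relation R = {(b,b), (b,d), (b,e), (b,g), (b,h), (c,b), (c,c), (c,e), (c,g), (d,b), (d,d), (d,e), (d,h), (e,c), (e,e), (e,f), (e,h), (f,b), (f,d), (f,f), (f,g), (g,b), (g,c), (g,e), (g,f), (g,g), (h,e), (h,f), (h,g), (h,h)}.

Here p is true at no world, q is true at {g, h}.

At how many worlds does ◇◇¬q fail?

b: successors {b, d, e, g, h}; ◇¬q there: b:T, d:T, e:T, g:T, h:T. ✓
c: successors {b, c, e, g}; ◇¬q there: b:T, c:T, e:T, g:T. ✓
d: successors {b, d, e, h}; ◇¬q there: b:T, d:T, e:T, h:T. ✓
e: successors {c, e, f, h}; ◇¬q there: c:T, e:T, f:T, h:T. ✓
f: successors {b, d, f, g}; ◇¬q there: b:T, d:T, f:T, g:T. ✓
g: successors {b, c, e, f, g}; ◇¬q there: b:T, c:T, e:T, f:T, g:T. ✓
h: successors {e, f, g, h}; ◇¬q there: e:T, f:T, g:T, h:T. ✓
Satisfying worlds: {b, c, d, e, f, g, h}.
So ◇◇¬q fails at the other 0 worlds.

0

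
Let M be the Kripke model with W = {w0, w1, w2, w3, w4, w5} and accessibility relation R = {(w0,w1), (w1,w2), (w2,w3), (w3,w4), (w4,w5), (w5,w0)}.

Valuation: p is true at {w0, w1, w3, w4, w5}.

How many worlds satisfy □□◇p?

5

w0: successors {w1}; □◇p there: w1:T. ✓
w1: successors {w2}; □◇p there: w2:T. ✓
w2: successors {w3}; □◇p there: w3:T. ✓
w3: successors {w4}; □◇p there: w4:T. ✓
w4: successors {w5}; □◇p there: w5:T. ✓
w5: successors {w0}; □◇p there: w0:F. ✗
Satisfying worlds: {w0, w1, w2, w3, w4}.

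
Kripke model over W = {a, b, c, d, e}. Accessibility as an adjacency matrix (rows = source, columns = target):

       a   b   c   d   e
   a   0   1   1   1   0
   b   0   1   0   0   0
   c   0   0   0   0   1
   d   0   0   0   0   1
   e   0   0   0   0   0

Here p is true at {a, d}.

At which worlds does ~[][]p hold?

a: [][]p is F. ✓
b: [][]p is F. ✓
c: [][]p is T. ✗
d: [][]p is T. ✗
e: [][]p is T. ✗

{a, b}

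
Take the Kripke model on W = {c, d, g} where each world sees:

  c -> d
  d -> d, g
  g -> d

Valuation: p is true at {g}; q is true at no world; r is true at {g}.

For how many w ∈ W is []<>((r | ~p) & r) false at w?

1

c: successors {d}; <>((r | ~p) & r) there: d:T. ✓
d: successors {d, g}; <>((r | ~p) & r) there: d:T, g:F. ✗
g: successors {d}; <>((r | ~p) & r) there: d:T. ✓
Satisfying worlds: {c, g}.
So []<>((r | ~p) & r) fails at the other 1 world.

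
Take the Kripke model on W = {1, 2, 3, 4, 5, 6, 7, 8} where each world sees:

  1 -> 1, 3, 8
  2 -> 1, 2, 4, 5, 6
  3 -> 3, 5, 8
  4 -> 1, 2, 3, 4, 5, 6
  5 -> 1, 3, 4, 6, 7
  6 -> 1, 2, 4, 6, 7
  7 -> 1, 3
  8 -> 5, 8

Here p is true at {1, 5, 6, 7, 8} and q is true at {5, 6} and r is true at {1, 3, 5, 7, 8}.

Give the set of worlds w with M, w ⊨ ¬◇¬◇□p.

1: ◇¬◇□p is F. ✓
2: ◇¬◇□p is T. ✗
3: ◇¬◇□p is T. ✗
4: ◇¬◇□p is T. ✗
5: ◇¬◇□p is T. ✗
6: ◇¬◇□p is T. ✗
7: ◇¬◇□p is F. ✓
8: ◇¬◇□p is T. ✗

{1, 7}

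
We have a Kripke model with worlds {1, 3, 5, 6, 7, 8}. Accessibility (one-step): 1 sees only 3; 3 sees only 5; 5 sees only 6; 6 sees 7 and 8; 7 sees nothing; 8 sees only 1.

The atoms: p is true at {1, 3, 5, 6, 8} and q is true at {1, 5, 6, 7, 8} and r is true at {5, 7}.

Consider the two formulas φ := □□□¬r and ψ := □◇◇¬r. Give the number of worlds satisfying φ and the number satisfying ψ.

For □□□¬r:
1: successors {3}; □□¬r there: 3:T. ✓
3: successors {5}; □□¬r there: 5:F. ✗
5: successors {6}; □□¬r there: 6:T. ✓
6: successors {7, 8}; □□¬r there: 7:T, 8:T. ✓
7: no successors, so □□□¬r holds vacuously. ✓
8: successors {1}; □□¬r there: 1:F. ✗
— 4 worlds.
For □◇◇¬r:
1: successors {3}; ◇◇¬r there: 3:T. ✓
3: successors {5}; ◇◇¬r there: 5:T. ✓
5: successors {6}; ◇◇¬r there: 6:T. ✓
6: successors {7, 8}; ◇◇¬r there: 7:F, 8:T. ✗
7: no successors, so □◇◇¬r holds vacuously. ✓
8: successors {1}; ◇◇¬r there: 1:F. ✗
— 4 worlds.

4 and 4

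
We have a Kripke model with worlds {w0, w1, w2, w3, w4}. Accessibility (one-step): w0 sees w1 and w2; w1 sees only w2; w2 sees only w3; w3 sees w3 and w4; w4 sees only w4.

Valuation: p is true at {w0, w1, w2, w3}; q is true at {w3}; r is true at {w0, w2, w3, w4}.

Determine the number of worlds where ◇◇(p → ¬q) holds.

w0: successors {w1, w2}; ◇(p → ¬q) there: w1:T, w2:F. ✓
w1: successors {w2}; ◇(p → ¬q) there: w2:F. ✗
w2: successors {w3}; ◇(p → ¬q) there: w3:T. ✓
w3: successors {w3, w4}; ◇(p → ¬q) there: w3:T, w4:T. ✓
w4: successors {w4}; ◇(p → ¬q) there: w4:T. ✓
Satisfying worlds: {w0, w2, w3, w4}.

4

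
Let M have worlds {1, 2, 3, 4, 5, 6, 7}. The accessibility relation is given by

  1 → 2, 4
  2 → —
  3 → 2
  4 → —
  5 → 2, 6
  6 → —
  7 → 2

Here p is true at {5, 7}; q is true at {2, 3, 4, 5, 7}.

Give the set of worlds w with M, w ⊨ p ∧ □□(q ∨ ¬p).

{5, 7}

1: p is F, □□(q ∨ ¬p) is T. ✗
2: p is F, □□(q ∨ ¬p) is T. ✗
3: p is F, □□(q ∨ ¬p) is T. ✗
4: p is F, □□(q ∨ ¬p) is T. ✗
5: p is T, □□(q ∨ ¬p) is T. ✓
6: p is F, □□(q ∨ ¬p) is T. ✗
7: p is T, □□(q ∨ ¬p) is T. ✓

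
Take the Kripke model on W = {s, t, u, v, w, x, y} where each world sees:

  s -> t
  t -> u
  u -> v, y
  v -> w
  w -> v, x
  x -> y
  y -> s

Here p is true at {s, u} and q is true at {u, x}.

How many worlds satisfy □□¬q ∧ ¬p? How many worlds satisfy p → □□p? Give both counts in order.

4 and 6

For □□¬q ∧ ¬p:
s: □□¬q is F, ¬p is F. ✗
t: □□¬q is T, ¬p is T. ✓
u: □□¬q is T, ¬p is F. ✗
v: □□¬q is F, ¬p is T. ✗
w: □□¬q is T, ¬p is T. ✓
x: □□¬q is T, ¬p is T. ✓
y: □□¬q is T, ¬p is T. ✓
— 4 worlds.
For p → □□p:
s: p is T, □□p is T. ✓
t: p is F, □□p is F. ✓
u: p is T, □□p is F. ✗
v: p is F, □□p is F. ✓
w: p is F, □□p is F. ✓
x: p is F, □□p is T. ✓
y: p is F, □□p is F. ✓
— 6 worlds.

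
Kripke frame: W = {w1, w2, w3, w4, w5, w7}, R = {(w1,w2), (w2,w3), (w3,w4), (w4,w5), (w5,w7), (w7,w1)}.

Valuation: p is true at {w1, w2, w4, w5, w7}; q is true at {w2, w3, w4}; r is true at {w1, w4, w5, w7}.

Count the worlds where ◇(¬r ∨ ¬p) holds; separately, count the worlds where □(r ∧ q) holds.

For ◇(¬r ∨ ¬p):
w1: successors {w2}; ¬r ∨ ¬p there: w2:T. ✓
w2: successors {w3}; ¬r ∨ ¬p there: w3:T. ✓
w3: successors {w4}; ¬r ∨ ¬p there: w4:F. ✗
w4: successors {w5}; ¬r ∨ ¬p there: w5:F. ✗
w5: successors {w7}; ¬r ∨ ¬p there: w7:F. ✗
w7: successors {w1}; ¬r ∨ ¬p there: w1:F. ✗
— 2 worlds.
For □(r ∧ q):
w1: successors {w2}; r ∧ q there: w2:F. ✗
w2: successors {w3}; r ∧ q there: w3:F. ✗
w3: successors {w4}; r ∧ q there: w4:T. ✓
w4: successors {w5}; r ∧ q there: w5:F. ✗
w5: successors {w7}; r ∧ q there: w7:F. ✗
w7: successors {w1}; r ∧ q there: w1:F. ✗
— 1 world.

2 and 1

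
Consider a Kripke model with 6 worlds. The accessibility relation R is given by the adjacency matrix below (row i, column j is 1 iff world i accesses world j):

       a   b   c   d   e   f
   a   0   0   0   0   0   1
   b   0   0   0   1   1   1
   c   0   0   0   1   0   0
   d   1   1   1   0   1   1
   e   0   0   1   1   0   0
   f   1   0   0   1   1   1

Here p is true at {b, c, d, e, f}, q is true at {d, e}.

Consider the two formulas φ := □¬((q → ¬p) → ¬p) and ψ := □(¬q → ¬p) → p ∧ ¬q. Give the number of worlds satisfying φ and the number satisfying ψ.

For □¬((q → ¬p) → ¬p):
a: successors {f}; ¬((q → ¬p) → ¬p) there: f:T. ✓
b: successors {d, e, f}; ¬((q → ¬p) → ¬p) there: d:F, e:F, f:T. ✗
c: successors {d}; ¬((q → ¬p) → ¬p) there: d:F. ✗
d: successors {a, b, c, e, f}; ¬((q → ¬p) → ¬p) there: a:F, b:T, c:T, e:F, f:T. ✗
e: successors {c, d}; ¬((q → ¬p) → ¬p) there: c:T, d:F. ✗
f: successors {a, d, e, f}; ¬((q → ¬p) → ¬p) there: a:F, d:F, e:F, f:T. ✗
— 1 world.
For □(¬q → ¬p) → p ∧ ¬q:
a: □(¬q → ¬p) is F, p ∧ ¬q is F. ✓
b: □(¬q → ¬p) is F, p ∧ ¬q is T. ✓
c: □(¬q → ¬p) is T, p ∧ ¬q is T. ✓
d: □(¬q → ¬p) is F, p ∧ ¬q is F. ✓
e: □(¬q → ¬p) is F, p ∧ ¬q is F. ✓
f: □(¬q → ¬p) is F, p ∧ ¬q is T. ✓
— 6 worlds.

1 and 6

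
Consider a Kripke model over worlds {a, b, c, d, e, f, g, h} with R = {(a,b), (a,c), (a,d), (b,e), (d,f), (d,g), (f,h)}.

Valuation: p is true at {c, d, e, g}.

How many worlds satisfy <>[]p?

4

a: successors {b, c, d}; []p there: b:T, c:T, d:F. ✓
b: successors {e}; []p there: e:T. ✓
c: no successors, so <>[]p fails. ✗
d: successors {f, g}; []p there: f:F, g:T. ✓
e: no successors, so <>[]p fails. ✗
f: successors {h}; []p there: h:T. ✓
g: no successors, so <>[]p fails. ✗
h: no successors, so <>[]p fails. ✗
Satisfying worlds: {a, b, d, f}.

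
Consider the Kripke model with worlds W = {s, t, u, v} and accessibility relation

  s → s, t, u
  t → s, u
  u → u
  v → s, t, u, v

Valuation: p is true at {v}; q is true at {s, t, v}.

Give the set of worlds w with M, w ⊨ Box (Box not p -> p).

s: successors {s, t, u}; Box not p -> p there: s:F, t:F, u:F. ✗
t: successors {s, u}; Box not p -> p there: s:F, u:F. ✗
u: successors {u}; Box not p -> p there: u:F. ✗
v: successors {s, t, u, v}; Box not p -> p there: s:F, t:F, u:F, v:T. ✗

∅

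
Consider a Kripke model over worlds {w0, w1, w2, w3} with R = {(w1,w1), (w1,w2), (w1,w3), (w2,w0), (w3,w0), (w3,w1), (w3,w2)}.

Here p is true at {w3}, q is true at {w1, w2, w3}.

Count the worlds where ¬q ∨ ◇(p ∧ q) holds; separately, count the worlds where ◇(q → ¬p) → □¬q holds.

2 and 2

For ¬q ∨ ◇(p ∧ q):
w0: ¬q is T, ◇(p ∧ q) is F. ✓
w1: ¬q is F, ◇(p ∧ q) is T. ✓
w2: ¬q is F, ◇(p ∧ q) is F. ✗
w3: ¬q is F, ◇(p ∧ q) is F. ✗
— 2 worlds.
For ◇(q → ¬p) → □¬q:
w0: ◇(q → ¬p) is F, □¬q is T. ✓
w1: ◇(q → ¬p) is T, □¬q is F. ✗
w2: ◇(q → ¬p) is T, □¬q is T. ✓
w3: ◇(q → ¬p) is T, □¬q is F. ✗
— 2 worlds.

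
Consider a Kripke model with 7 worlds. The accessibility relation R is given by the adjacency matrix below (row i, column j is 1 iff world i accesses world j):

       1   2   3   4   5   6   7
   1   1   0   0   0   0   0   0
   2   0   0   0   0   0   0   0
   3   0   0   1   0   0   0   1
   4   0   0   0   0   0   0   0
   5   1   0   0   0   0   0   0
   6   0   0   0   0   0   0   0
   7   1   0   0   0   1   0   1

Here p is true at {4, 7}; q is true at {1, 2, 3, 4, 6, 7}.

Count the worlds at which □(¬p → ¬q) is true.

3

1: successors {1}; ¬p → ¬q there: 1:F. ✗
2: no successors, so □(¬p → ¬q) holds vacuously. ✓
3: successors {3, 7}; ¬p → ¬q there: 3:F, 7:T. ✗
4: no successors, so □(¬p → ¬q) holds vacuously. ✓
5: successors {1}; ¬p → ¬q there: 1:F. ✗
6: no successors, so □(¬p → ¬q) holds vacuously. ✓
7: successors {1, 5, 7}; ¬p → ¬q there: 1:F, 5:T, 7:T. ✗
Satisfying worlds: {2, 4, 6}.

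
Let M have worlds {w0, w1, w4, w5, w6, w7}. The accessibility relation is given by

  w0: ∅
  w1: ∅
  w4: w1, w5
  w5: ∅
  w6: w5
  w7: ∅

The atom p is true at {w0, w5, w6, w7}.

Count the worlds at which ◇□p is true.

2

w0: no successors, so ◇□p fails. ✗
w1: no successors, so ◇□p fails. ✗
w4: successors {w1, w5}; □p there: w1:T, w5:T. ✓
w5: no successors, so ◇□p fails. ✗
w6: successors {w5}; □p there: w5:T. ✓
w7: no successors, so ◇□p fails. ✗
Satisfying worlds: {w4, w6}.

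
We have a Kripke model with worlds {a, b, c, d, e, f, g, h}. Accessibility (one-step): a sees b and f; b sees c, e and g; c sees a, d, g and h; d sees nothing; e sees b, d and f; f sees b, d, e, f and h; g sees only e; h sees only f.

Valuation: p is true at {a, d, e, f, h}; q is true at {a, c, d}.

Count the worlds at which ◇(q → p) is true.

7

a: successors {b, f}; q → p there: b:T, f:T. ✓
b: successors {c, e, g}; q → p there: c:F, e:T, g:T. ✓
c: successors {a, d, g, h}; q → p there: a:T, d:T, g:T, h:T. ✓
d: no successors, so ◇(q → p) fails. ✗
e: successors {b, d, f}; q → p there: b:T, d:T, f:T. ✓
f: successors {b, d, e, f, h}; q → p there: b:T, d:T, e:T, f:T, h:T. ✓
g: successors {e}; q → p there: e:T. ✓
h: successors {f}; q → p there: f:T. ✓
Satisfying worlds: {a, b, c, e, f, g, h}.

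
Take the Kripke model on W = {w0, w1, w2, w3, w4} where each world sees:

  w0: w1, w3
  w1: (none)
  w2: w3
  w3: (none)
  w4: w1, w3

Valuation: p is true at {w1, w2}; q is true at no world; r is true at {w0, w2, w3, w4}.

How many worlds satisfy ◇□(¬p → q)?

w0: successors {w1, w3}; □(¬p → q) there: w1:T, w3:T. ✓
w1: no successors, so ◇□(¬p → q) fails. ✗
w2: successors {w3}; □(¬p → q) there: w3:T. ✓
w3: no successors, so ◇□(¬p → q) fails. ✗
w4: successors {w1, w3}; □(¬p → q) there: w1:T, w3:T. ✓
Satisfying worlds: {w0, w2, w4}.

3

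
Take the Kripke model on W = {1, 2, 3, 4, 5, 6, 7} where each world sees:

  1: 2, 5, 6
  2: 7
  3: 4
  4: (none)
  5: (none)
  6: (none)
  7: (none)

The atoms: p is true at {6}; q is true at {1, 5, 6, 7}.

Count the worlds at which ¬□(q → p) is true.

2

1: □(q → p) is F. ✓
2: □(q → p) is F. ✓
3: □(q → p) is T. ✗
4: □(q → p) is T. ✗
5: □(q → p) is T. ✗
6: □(q → p) is T. ✗
7: □(q → p) is T. ✗
Satisfying worlds: {1, 2}.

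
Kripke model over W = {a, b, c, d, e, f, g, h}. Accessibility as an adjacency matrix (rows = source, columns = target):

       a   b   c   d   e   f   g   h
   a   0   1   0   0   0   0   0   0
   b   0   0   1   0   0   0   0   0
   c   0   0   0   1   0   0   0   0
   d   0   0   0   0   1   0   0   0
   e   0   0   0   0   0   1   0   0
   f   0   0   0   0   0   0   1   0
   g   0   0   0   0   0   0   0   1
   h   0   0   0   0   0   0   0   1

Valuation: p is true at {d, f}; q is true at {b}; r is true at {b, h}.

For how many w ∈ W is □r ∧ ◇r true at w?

a: □r is T, ◇r is T. ✓
b: □r is F, ◇r is F. ✗
c: □r is F, ◇r is F. ✗
d: □r is F, ◇r is F. ✗
e: □r is F, ◇r is F. ✗
f: □r is F, ◇r is F. ✗
g: □r is T, ◇r is T. ✓
h: □r is T, ◇r is T. ✓
Satisfying worlds: {a, g, h}.

3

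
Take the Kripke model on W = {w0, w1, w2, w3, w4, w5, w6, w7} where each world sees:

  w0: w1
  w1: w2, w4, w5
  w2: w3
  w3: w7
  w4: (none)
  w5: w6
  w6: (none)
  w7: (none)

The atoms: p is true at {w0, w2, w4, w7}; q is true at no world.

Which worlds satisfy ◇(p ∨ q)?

{w1, w3}

w0: successors {w1}; p ∨ q there: w1:F. ✗
w1: successors {w2, w4, w5}; p ∨ q there: w2:T, w4:T, w5:F. ✓
w2: successors {w3}; p ∨ q there: w3:F. ✗
w3: successors {w7}; p ∨ q there: w7:T. ✓
w4: no successors, so ◇(p ∨ q) fails. ✗
w5: successors {w6}; p ∨ q there: w6:F. ✗
w6: no successors, so ◇(p ∨ q) fails. ✗
w7: no successors, so ◇(p ∨ q) fails. ✗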